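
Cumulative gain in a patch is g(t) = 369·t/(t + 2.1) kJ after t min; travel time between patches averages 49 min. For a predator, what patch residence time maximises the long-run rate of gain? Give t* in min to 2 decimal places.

Maximise g(t)/(T+t): set derivative to zero → g'(t)(T+t) = g(t).
g'(t) = 369·2.1/(t + 2.1)². Setting 369·2.1/(t+2.1)² = 369t/[(t+2.1)(49+t)] gives 2.1(49+t) = t(t+2.1), so t² = 2.1×49 = 102.9.
t* = √102.9 = 10.14 min.

10.14 min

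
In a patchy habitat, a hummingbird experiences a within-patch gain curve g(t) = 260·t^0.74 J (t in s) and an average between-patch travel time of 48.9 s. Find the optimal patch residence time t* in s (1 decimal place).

139.2 s

By the marginal value theorem, leave when the instantaneous gain rate g'(t) equals the habitat-wide average g(t)/(T + t).
g'(t) = 0.74·260·t^-0.26. Setting 0.74·260·t^-0.26 = 260·t^0.74/(48.9+t) gives 0.74(48.9+t) = t, so 0.26·t = 0.74×48.9.
t* = 0.74×48.9/0.26 = 139.2 s.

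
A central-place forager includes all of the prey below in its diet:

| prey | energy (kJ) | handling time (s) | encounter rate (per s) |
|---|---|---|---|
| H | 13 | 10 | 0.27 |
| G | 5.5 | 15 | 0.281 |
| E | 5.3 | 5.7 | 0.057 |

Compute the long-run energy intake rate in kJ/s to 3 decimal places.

R = Σλ_iE_i / (1 + Σλ_ih_i)
Numerator: 0.27×13 + 0.281×5.5 + 0.057×5.3 = 5.358
Denominator: 1 + 0.27×10 + 0.281×15 + 0.057×5.7 = 8.24
R = 5.358/8.24 = 0.6502 kJ/s

0.650 kJ/s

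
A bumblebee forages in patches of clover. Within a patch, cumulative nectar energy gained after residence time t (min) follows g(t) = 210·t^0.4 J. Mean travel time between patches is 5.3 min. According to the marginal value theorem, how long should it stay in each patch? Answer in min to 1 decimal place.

Maximise g(t)/(T+t): set derivative to zero → g'(t)(T+t) = g(t).
g'(t) = 0.4·210·t^-0.6. Setting 0.4·210·t^-0.6 = 210·t^0.4/(5.3+t) gives 0.4(5.3+t) = t, so 0.60·t = 0.4×5.3.
t* = 0.4×5.3/0.60 = 3.533 min.

3.5 min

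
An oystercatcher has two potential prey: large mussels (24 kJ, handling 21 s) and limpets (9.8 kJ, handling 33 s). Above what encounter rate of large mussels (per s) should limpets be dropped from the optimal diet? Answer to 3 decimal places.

0.017 per s

At the threshold, the rate on large mussels alone equals the profitability of limpets: λ·24/(1 + λ·21) = 9.8/33 = 0.297.
Rearranging, λ(24 − 0.297×21) = 0.297, so λ = 0.297/17.76 = 0.01672 per s.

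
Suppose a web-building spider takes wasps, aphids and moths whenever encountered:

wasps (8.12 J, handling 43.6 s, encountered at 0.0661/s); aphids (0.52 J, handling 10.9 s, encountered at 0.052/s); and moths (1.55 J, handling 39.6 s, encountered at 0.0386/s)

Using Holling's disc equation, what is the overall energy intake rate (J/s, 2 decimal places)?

0.10 J/s

R = (0.0661×8.12 + 0.052×0.52 + 0.0386×1.55) / (1 + 0.0661×43.6 + 0.052×10.9 + 0.0386×39.6) = 0.6236/5.977 = 0.1043 J/s.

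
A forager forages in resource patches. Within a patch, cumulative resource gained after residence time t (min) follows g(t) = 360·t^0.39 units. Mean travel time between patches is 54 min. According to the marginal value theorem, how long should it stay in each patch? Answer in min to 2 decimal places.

Optimal t* satisfies g'(t*) = g(t*)/(T + t*).
g'(t) = 0.39·360·t^-0.61. Setting 0.39·360·t^-0.61 = 360·t^0.39/(54+t) gives 0.39(54+t) = t, so 0.61·t = 0.39×54.
t* = 0.39×54/0.61 = 34.52 min.

34.52 min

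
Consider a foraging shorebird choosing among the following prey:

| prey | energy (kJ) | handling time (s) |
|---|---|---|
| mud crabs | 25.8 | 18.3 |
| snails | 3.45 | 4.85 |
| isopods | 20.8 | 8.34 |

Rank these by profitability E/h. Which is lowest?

Profitability E/h (kJ/s): mud crabs = 25.8/18.3 = 1.41, snails = 3.45/4.85 = 0.711, isopods = 20.8/8.34 = 2.49.
Ranked: isopods > mud crabs > snails.

snails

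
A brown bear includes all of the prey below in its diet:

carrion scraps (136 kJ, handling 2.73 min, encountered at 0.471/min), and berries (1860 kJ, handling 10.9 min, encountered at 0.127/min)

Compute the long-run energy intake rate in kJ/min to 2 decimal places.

R = (0.471×136 + 0.127×1860) / (1 + 0.471×2.73 + 0.127×10.9) = 300.3/3.67 = 81.82 kJ/min.

81.82 kJ/min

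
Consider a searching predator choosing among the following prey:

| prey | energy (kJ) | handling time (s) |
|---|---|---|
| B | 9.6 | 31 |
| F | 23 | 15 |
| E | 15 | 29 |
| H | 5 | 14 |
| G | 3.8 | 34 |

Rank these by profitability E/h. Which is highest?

Profitability E/h (kJ/s): B = 9.6/31 = 0.31, F = 23/15 = 1.53, E = 15/29 = 0.517, H = 5/14 = 0.357, G = 3.8/34 = 0.112.
Ranked: F > E > H > B > G.

F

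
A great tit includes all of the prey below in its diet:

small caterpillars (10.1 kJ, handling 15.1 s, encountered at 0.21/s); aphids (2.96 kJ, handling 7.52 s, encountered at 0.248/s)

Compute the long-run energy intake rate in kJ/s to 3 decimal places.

R = Σλ_iE_i / (1 + Σλ_ih_i)
Numerator: 0.21×10.1 + 0.248×2.96 = 2.855
Denominator: 1 + 0.21×15.1 + 0.248×7.52 = 6.036
R = 2.855/6.036 = 0.473 kJ/s

0.473 kJ/s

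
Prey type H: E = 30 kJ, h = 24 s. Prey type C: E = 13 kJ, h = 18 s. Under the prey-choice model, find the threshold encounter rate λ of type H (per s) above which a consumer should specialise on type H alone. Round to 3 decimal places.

Drop type C once their profitability E₂/h₂ falls below the rate achievable on type H alone: E₂/h₂ = λE₁/(1 + λh₁).
Solve for λ: λE₁h₂ = E₂(1 + λh₁) → λ(E₁h₂ − E₂h₁) = E₂ → λ = E₂/(E₁h₂ − E₂h₁).
λ = 13/(30×18 − 13×24) = 13/228 = 0.05702 per s.

0.057 per s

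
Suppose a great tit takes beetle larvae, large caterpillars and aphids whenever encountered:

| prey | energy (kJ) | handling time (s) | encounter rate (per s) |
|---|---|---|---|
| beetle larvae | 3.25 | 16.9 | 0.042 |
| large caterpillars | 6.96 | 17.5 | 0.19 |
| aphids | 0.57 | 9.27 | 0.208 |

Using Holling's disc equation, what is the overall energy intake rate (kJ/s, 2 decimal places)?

0.23 kJ/s

R = Σλ_iE_i / (1 + Σλ_ih_i)
Numerator: 0.042×3.25 + 0.19×6.96 + 0.208×0.57 = 1.577
Denominator: 1 + 0.042×16.9 + 0.19×17.5 + 0.208×9.27 = 6.963
R = 1.577/6.963 = 0.2266 kJ/s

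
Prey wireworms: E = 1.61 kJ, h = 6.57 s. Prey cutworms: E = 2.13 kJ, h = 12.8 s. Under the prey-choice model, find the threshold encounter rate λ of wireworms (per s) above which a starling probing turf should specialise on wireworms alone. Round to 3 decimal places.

0.322 per s

At the threshold, the rate on wireworms alone equals the profitability of cutworms: λ·1.61/(1 + λ·6.57) = 2.13/12.8 = 0.1664.
Rearranging, λ(1.61 − 0.1664×6.57) = 0.1664, so λ = 0.1664/0.5167 = 0.322 per s.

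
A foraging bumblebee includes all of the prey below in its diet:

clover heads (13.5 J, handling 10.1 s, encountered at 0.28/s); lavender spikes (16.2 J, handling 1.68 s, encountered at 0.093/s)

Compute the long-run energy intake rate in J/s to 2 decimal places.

1.33 J/s

R = Σλ_iE_i / (1 + Σλ_ih_i)
Numerator: 0.28×13.5 + 0.093×16.2 = 5.287
Denominator: 1 + 0.28×10.1 + 0.093×1.68 = 3.984
R = 5.287/3.984 = 1.327 J/s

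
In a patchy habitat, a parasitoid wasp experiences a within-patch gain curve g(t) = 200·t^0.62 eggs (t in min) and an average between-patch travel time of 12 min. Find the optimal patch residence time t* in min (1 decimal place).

19.6 min

By the marginal value theorem, leave when the instantaneous gain rate g'(t) equals the habitat-wide average g(t)/(T + t).
g'(t) = 0.62·200·t^-0.38. Setting 0.62·200·t^-0.38 = 200·t^0.62/(12+t) gives 0.62(12+t) = t, so 0.38·t = 0.62×12.
t* = 0.62×12/0.38 = 19.58 min.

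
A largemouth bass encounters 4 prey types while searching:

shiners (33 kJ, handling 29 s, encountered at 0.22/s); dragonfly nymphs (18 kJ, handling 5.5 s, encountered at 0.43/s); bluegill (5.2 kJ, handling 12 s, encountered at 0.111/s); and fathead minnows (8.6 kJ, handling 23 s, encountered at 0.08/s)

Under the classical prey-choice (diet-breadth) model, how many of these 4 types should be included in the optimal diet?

1

Rank by E/h (kJ/s): dragonfly nymphs 3.27, shiners 1.14, bluegill 0.433, fathead minnows 0.374. Include each in turn until the next type's E/h falls below the running intake rate.
Rate on top 1: 2.3. shiners: 1.14 < 2.3 → exclude; stop.
Optimal diet: dragonfly nymphs — 1 of 4 types.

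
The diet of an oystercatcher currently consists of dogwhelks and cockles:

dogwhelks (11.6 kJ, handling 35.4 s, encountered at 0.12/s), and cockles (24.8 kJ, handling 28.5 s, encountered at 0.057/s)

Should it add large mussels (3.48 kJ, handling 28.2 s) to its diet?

On dogwhelks and cockles alone, R = ΣλE/(1+Σλh) = 2.806/6.872 = 0.4082 kJ/s.
Profitability of large mussels: 3.48/28.2 = 0.1234 kJ/s.
Since 0.1234 < R, time spent handling large mussels is better spent searching.

No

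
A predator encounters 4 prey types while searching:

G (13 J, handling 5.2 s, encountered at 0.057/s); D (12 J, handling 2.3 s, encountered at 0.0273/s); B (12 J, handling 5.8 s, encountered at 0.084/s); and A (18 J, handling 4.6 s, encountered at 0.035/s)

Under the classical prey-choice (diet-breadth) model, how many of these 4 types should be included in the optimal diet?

4

E/h in descending order: D 5.22, A 3.91, G 2.5, B 2.07 J/s. The optimal diet is the largest prefix of this list for which every included type satisfies E_i/h_i > R on the types above it.
Rate on top 1: 0.3082. A: 3.91 > 0.3082 → include.
Rate on top 2: 0.7825. G: 2.5 > 0.7825 → include.
Rate on top 3: 1.117. B: 2.07 > 1.117 → include.
Optimal diet: D, A, G, B — 4 of 4 types.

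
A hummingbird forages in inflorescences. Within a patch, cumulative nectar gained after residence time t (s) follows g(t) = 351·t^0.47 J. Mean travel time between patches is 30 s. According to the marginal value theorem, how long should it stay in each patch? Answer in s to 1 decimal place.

26.6 s

Optimal t* satisfies g'(t*) = g(t*)/(T + t*).
g'(t) = 0.47·351·t^-0.53. Setting 0.47·351·t^-0.53 = 351·t^0.47/(30+t) gives 0.47(30+t) = t, so 0.53·t = 0.47×30.
t* = 0.47×30/0.53 = 26.6 s.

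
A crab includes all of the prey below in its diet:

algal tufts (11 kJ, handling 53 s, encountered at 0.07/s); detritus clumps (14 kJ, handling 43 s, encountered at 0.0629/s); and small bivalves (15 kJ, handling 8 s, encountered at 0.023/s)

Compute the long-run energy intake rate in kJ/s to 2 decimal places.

0.26 kJ/s

R = (0.07×11 + 0.0629×14 + 0.023×15) / (1 + 0.07×53 + 0.0629×43 + 0.023×8) = 1.996/7.599 = 0.2626 kJ/s.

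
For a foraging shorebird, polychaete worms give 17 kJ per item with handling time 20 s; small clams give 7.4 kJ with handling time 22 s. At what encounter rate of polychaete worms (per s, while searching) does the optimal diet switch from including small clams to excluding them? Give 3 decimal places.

0.033 per s

Drop small clams once their profitability E₂/h₂ falls below the rate achievable on polychaete worms alone: E₂/h₂ = λE₁/(1 + λh₁).
Solve for λ: λE₁h₂ = E₂(1 + λh₁) → λ(E₁h₂ − E₂h₁) = E₂ → λ = E₂/(E₁h₂ − E₂h₁).
λ = 7.4/(17×22 − 7.4×20) = 7.4/226 = 0.03274 per s.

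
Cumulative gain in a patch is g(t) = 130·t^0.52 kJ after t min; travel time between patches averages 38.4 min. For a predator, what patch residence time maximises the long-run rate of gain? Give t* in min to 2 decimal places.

41.60 min

Maximise g(t)/(T+t): set derivative to zero → g'(t)(T+t) = g(t).
g'(t) = 0.52·130·t^-0.48. Setting 0.52·130·t^-0.48 = 130·t^0.52/(38.4+t) gives 0.52(38.4+t) = t, so 0.48·t = 0.52×38.4.
t* = 0.52×38.4/0.48 = 41.6 min.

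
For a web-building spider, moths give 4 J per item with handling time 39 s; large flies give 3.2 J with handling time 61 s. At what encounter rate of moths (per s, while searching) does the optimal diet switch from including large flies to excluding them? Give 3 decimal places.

Drop large flies once their profitability E₂/h₂ falls below the rate achievable on moths alone: E₂/h₂ = λE₁/(1 + λh₁).
Solve for λ: λE₁h₂ = E₂(1 + λh₁) → λ(E₁h₂ − E₂h₁) = E₂ → λ = E₂/(E₁h₂ − E₂h₁).
λ = 3.2/(4×61 − 3.2×39) = 3.2/119.2 = 0.02685 per s.

0.027 per s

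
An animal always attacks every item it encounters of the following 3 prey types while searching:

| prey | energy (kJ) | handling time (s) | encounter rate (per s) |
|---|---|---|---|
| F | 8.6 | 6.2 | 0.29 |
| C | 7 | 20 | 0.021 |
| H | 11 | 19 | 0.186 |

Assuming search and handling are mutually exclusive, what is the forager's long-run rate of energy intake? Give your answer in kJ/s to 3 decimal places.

0.694 kJ/s

R = (0.29×8.6 + 0.021×7 + 0.186×11) / (1 + 0.29×6.2 + 0.021×20 + 0.186×19) = 4.687/6.752 = 0.6942 kJ/s.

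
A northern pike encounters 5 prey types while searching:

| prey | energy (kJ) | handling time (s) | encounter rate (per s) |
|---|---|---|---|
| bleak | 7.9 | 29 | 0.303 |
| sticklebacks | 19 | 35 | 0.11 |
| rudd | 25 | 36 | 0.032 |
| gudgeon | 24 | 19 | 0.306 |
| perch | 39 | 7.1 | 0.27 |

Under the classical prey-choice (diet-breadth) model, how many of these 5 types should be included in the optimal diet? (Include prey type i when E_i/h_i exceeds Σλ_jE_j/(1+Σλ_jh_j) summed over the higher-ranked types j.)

1

Profitabilities (E/h, kJ/s): perch 5.49, gudgeon 1.26, rudd 0.694, sticklebacks 0.543, bleak 0.272. Add prey in this order while the next type's profitability exceeds the intake rate on those already taken.
Rate on top 1: 3.61. gudgeon: 1.26 < 3.61 → exclude; stop.
Optimal diet: perch — 1 of 5 types.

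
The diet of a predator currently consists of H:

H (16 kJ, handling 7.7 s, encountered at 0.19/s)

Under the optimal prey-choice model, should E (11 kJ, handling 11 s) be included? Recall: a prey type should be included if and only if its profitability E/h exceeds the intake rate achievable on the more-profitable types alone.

No

Current rate: (0.19×16)/(1 + 0.19×7.7) = 1.234 kJ/s.
Profitability of E: 11/11 = 1 kJ/s.
1 < 1.234, so adding E would lower the average — exclude it.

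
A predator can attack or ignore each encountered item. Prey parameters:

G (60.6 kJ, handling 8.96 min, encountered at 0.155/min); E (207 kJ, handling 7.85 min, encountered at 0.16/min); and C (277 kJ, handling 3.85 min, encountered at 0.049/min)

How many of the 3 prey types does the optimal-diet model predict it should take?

2

Rank by E/h (kJ/min): C 71.9, E 26.4, G 6.76. Include each in turn until the next type's E/h falls below the running intake rate.
Rate on top 1: 11.42. E: 26.4 > 11.42 → include.
Rate on top 2: 19.1. G: 6.76 < 19.1 → exclude; stop.
Optimal diet: C, E — 2 of 3 types.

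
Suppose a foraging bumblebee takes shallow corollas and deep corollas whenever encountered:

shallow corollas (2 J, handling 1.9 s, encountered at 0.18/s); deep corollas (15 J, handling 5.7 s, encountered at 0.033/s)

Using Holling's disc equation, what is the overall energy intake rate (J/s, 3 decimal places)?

0.559 J/s

R = Σλ_iE_i / (1 + Σλ_ih_i)
Numerator: 0.18×2 + 0.033×15 = 0.855
Denominator: 1 + 0.18×1.9 + 0.033×5.7 = 1.53
R = 0.855/1.53 = 0.5588 J/s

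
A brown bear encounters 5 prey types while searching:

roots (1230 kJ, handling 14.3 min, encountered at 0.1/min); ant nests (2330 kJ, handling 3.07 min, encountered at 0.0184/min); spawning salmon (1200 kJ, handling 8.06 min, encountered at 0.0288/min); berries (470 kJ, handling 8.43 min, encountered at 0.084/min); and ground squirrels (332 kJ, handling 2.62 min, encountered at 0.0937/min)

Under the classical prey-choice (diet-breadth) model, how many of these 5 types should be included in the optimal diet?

4

Rank by E/h (kJ/min): ant nests 759, spawning salmon 149, ground squirrels 127, roots 86, berries 55.8. Include each in turn until the next type's E/h falls below the running intake rate.
Rate on top 1: 40.58. spawning salmon: 149 > 40.58 → include.
Rate on top 2: 60.09. ground squirrels: 127 > 60.09 → include.
Rate on top 3: 70.75. roots: 86 > 70.75 → include.
Rate on top 4: 78.11. berries: 55.8 < 78.11 → exclude; stop.
Optimal diet: ant nests, spawning salmon, ground squirrels, roots — 4 of 5 types.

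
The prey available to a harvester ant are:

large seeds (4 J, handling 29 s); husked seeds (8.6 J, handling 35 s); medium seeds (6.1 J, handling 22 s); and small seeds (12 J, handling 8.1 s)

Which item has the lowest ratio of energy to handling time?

large seeds

In descending order of E/h:
small seeds: 12/8.1 = 1.48 J/s
medium seeds: 6.1/22 = 0.277 J/s
husked seeds: 8.6/35 = 0.246 J/s
large seeds: 4/29 = 0.138 J/s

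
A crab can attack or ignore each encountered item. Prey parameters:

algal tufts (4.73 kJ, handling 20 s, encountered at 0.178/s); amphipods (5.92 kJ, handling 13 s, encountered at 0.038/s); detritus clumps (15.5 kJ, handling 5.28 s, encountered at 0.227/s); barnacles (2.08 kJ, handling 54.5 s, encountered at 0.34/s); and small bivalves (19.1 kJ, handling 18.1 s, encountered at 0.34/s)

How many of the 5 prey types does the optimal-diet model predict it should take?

Profitabilities (E/h, kJ/s): detritus clumps 2.94, small bivalves 1.06, amphipods 0.455, algal tufts 0.237, barnacles 0.0382. Add prey in this order while the next type's profitability exceeds the intake rate on those already taken.
Rate on top 1: 1.6. small bivalves: 1.06 < 1.6 → exclude; stop.
Optimal diet: detritus clumps — 1 of 5 types.

1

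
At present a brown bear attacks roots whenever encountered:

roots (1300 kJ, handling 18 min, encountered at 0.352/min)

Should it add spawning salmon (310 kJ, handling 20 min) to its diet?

No

Current rate: (0.352×1300)/(1 + 0.352×18) = 62.38 kJ/min.
Profitability of spawning salmon: 310/20 = 15.5 kJ/min.
15.5 < 62.38, so adding spawning salmon would lower the average — exclude it.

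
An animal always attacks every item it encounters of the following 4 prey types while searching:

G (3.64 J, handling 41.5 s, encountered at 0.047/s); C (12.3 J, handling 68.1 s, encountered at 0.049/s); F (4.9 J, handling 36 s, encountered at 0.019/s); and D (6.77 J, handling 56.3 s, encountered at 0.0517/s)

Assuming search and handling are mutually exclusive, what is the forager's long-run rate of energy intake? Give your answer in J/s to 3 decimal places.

0.123 J/s

R = (0.047×3.64 + 0.049×12.3 + 0.019×4.9 + 0.0517×6.77) / (1 + 0.047×41.5 + 0.049×68.1 + 0.019×36 + 0.0517×56.3) = 1.217/9.882 = 0.1231 J/s.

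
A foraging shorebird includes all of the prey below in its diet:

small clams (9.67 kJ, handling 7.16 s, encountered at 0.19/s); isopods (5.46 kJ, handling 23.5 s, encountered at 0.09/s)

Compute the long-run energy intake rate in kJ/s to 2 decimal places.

R = Σλ_iE_i / (1 + Σλ_ih_i)
Numerator: 0.19×9.67 + 0.09×5.46 = 2.329
Denominator: 1 + 0.19×7.16 + 0.09×23.5 = 4.475
R = 2.329/4.475 = 0.5203 kJ/s

0.52 kJ/s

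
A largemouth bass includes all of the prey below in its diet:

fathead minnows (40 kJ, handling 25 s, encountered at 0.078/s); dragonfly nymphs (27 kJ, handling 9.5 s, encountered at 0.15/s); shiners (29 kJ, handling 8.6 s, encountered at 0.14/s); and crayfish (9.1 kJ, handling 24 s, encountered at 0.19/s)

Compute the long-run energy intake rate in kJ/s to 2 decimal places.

1.28 kJ/s

R = Σλ_iE_i / (1 + Σλ_ih_i)
Numerator: 0.078×40 + 0.15×27 + 0.14×29 + 0.19×9.1 = 12.96
Denominator: 1 + 0.078×25 + 0.15×9.5 + 0.14×8.6 + 0.19×24 = 10.14
R = 12.96/10.14 = 1.278 kJ/s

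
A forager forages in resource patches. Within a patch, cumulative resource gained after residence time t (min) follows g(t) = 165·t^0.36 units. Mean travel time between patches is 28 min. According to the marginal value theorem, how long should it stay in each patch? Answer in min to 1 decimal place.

15.8 min

Optimal t* satisfies g'(t*) = g(t*)/(T + t*).
g'(t) = 0.36·165·t^-0.64. Setting 0.36·165·t^-0.64 = 165·t^0.36/(28+t) gives 0.36(28+t) = t, so 0.64·t = 0.36×28.
t* = 0.36×28/0.64 = 15.75 min.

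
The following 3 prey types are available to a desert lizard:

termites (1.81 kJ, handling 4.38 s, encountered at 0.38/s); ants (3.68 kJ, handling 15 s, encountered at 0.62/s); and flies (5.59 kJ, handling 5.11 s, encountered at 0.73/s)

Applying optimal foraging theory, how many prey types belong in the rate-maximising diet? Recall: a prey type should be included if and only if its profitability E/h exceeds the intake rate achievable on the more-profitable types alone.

1

E/h in descending order: flies 1.09, termites 0.413, ants 0.245 kJ/s. The optimal diet is the largest prefix of this list for which every included type satisfies E_i/h_i > R on the types above it.
Rate on top 1: 0.8627. termites: 0.413 < 0.8627 → exclude; stop.
Optimal diet: flies — 1 of 3 types.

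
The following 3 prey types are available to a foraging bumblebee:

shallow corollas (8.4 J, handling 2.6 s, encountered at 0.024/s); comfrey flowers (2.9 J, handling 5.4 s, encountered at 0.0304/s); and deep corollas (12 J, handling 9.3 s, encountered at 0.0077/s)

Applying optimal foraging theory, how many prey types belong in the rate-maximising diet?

Rank by E/h (J/s): shallow corollas 3.23, deep corollas 1.29, comfrey flowers 0.537. Include each in turn until the next type's E/h falls below the running intake rate.
Rate on top 1: 0.1898. deep corollas: 1.29 > 0.1898 → include.
Rate on top 2: 0.2593. comfrey flowers: 0.537 > 0.2593 → include.
Optimal diet: shallow corollas, deep corollas, comfrey flowers — 3 of 3 types.

3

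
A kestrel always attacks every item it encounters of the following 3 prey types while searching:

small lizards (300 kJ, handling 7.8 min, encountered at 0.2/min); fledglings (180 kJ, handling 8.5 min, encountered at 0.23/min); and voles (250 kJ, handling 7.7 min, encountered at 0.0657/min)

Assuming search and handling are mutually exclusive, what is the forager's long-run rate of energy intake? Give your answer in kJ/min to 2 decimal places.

23.47 kJ/min

Energy encountered per unit search time: 0.2×300 + 0.23×180 + 0.0657×250 = 117.8 kJ/min.
Handling time per unit search time: 0.2×7.8 + 0.23×8.5 + 0.0657×7.7 = 4.021.
Rate = 117.8/(1 + 4.021) = 23.47 kJ/min.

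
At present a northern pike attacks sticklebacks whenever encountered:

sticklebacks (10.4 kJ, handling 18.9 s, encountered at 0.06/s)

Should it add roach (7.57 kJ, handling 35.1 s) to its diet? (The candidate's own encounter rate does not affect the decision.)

Current rate: (0.06×10.4)/(1 + 0.06×18.9) = 0.2924 kJ/s.
Profitability of roach: 7.57/35.1 = 0.2157 kJ/s.
Since 0.2157 < R, time spent handling roach is better spent searching.

No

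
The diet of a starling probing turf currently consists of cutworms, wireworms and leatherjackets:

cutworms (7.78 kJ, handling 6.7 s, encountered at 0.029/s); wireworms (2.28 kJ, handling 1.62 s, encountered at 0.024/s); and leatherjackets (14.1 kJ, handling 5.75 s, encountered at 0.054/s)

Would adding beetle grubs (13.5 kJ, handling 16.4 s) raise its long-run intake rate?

Yes

Current rate: (0.029×7.78 + 0.024×2.28 + 0.054×14.1)/(1 + 0.029×6.7 + 0.024×1.62 + 0.054×5.75) = 0.6748 kJ/s.
Profitability of beetle grubs: 13.5/16.4 = 0.8232 kJ/s.
0.8232 > 0.6748, so adding beetle grubs raises the average — include it.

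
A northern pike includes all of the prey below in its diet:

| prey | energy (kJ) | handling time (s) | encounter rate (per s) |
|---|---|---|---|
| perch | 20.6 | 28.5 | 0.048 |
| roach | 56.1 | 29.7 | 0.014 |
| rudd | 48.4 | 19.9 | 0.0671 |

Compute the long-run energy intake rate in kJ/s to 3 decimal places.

1.219 kJ/s

Energy encountered per unit search time: 0.048×20.6 + 0.014×56.1 + 0.0671×48.4 = 5.022 kJ/s.
Handling time per unit search time: 0.048×28.5 + 0.014×29.7 + 0.0671×19.9 = 3.119.
Rate = 5.022/(1 + 3.119) = 1.219 kJ/s.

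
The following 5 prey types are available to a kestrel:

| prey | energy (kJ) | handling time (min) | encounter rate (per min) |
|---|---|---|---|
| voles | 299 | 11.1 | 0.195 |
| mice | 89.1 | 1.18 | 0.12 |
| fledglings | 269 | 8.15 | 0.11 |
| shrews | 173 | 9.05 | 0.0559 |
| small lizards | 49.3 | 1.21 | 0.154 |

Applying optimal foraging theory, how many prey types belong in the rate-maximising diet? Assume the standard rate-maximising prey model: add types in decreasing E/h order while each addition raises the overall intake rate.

4

E/h in descending order: mice 75.5, small lizards 40.7, fledglings 33, voles 26.9, shrews 19.1 kJ/min. The optimal diet is the largest prefix of this list for which every included type satisfies E_i/h_i > R on the types above it.
Rate on top 1: 9.366. small lizards: 40.7 > 9.366 → include.
Rate on top 2: 13.77. fledglings: 33 > 13.77 → include.
Rate on top 3: 21.52. voles: 26.9 > 21.52 → include.
Rate on top 4: 24.19. shrews: 19.1 < 24.19 → exclude; stop.
Optimal diet: mice, small lizards, fledglings, voles — 4 of 5 types.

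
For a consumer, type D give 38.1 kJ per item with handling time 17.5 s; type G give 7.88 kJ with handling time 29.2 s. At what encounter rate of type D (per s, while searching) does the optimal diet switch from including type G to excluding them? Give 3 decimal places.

0.008 per s

Drop type G once their profitability E₂/h₂ falls below the rate achievable on type D alone: E₂/h₂ = λE₁/(1 + λh₁).
Solve for λ: λE₁h₂ = E₂(1 + λh₁) → λ(E₁h₂ − E₂h₁) = E₂ → λ = E₂/(E₁h₂ − E₂h₁).
λ = 7.88/(38.1×29.2 − 7.88×17.5) = 7.88/974.6 = 0.008085 per s.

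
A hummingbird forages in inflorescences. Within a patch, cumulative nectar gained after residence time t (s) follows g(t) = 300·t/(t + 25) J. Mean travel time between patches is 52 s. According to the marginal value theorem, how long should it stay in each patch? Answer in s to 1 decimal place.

36.1 s

By the marginal value theorem, leave when the instantaneous gain rate g'(t) equals the habitat-wide average g(t)/(T + t).
g'(t) = 300·25/(t + 25)². Setting 300·25/(t+25)² = 300t/[(t+25)(52+t)] gives 25(52+t) = t(t+25), so t² = 25×52 = 1300.
t* = √1300 = 36.06 s.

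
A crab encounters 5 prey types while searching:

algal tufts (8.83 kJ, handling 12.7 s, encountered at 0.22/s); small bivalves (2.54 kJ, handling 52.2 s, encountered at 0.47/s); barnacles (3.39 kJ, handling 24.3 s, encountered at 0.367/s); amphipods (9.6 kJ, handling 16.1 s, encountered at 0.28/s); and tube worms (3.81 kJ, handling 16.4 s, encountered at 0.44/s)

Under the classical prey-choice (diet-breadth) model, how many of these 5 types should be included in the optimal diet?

2

Profitabilities (E/h, kJ/s): algal tufts 0.695, amphipods 0.596, tube worms 0.232, barnacles 0.14, small bivalves 0.0487. Add prey in this order while the next type's profitability exceeds the intake rate on those already taken.
Rate on top 1: 0.512. amphipods: 0.596 > 0.512 → include.
Rate on top 2: 0.5578. tube worms: 0.232 < 0.5578 → exclude; stop.
Optimal diet: algal tufts, amphipods — 2 of 5 types.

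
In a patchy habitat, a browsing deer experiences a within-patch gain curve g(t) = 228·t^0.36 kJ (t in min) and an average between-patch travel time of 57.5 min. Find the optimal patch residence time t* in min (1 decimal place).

By the marginal value theorem, leave when the instantaneous gain rate g'(t) equals the habitat-wide average g(t)/(T + t).
g'(t) = 0.36·228·t^-0.64. Setting 0.36·228·t^-0.64 = 228·t^0.36/(57.5+t) gives 0.36(57.5+t) = t, so 0.64·t = 0.36×57.5.
t* = 0.36×57.5/0.64 = 32.34 min.

32.3 min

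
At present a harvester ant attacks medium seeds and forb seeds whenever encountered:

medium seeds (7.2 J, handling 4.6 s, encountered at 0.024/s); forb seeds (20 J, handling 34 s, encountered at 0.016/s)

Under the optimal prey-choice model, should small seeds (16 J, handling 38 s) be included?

Yes

On medium seeds and forb seeds alone, R = ΣλE/(1+Σλh) = 0.4928/1.654 = 0.2979 J/s.
small seeds: E/h = 16/38 = 0.4211 J/s.
Since 0.4211 > R, including small seeds increases the long-run rate.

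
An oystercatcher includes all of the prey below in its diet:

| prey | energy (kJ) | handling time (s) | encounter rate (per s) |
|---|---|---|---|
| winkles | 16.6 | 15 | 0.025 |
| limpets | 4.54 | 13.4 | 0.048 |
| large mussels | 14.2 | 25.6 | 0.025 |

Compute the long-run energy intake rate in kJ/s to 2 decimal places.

R = (0.025×16.6 + 0.048×4.54 + 0.025×14.2) / (1 + 0.025×15 + 0.048×13.4 + 0.025×25.6) = 0.9879/2.658 = 0.3716 kJ/s.

0.37 kJ/s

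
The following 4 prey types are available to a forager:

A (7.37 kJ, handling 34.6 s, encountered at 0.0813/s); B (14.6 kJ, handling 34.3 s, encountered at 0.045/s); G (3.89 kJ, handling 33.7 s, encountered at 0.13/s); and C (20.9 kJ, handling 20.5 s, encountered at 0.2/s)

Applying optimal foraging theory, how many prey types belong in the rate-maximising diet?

Profitabilities (E/h, kJ/s): C 1.02, B 0.426, A 0.213, G 0.115. Add prey in this order while the next type's profitability exceeds the intake rate on those already taken.
Rate on top 1: 0.8196. B: 0.426 < 0.8196 → exclude; stop.
Optimal diet: C — 1 of 4 types.

1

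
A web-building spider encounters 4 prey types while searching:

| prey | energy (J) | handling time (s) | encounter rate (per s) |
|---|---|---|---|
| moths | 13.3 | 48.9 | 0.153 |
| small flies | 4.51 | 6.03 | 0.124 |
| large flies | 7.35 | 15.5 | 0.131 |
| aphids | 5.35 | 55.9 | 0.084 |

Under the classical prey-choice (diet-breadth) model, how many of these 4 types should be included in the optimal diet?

2

Rank by E/h (J/s): small flies 0.748, large flies 0.474, moths 0.272, aphids 0.0957. Include each in turn until the next type's E/h falls below the running intake rate.
Rate on top 1: 0.32. large flies: 0.474 > 0.32 → include.
Rate on top 2: 0.4029. moths: 0.272 < 0.4029 → exclude; stop.
Optimal diet: small flies, large flies — 2 of 4 types.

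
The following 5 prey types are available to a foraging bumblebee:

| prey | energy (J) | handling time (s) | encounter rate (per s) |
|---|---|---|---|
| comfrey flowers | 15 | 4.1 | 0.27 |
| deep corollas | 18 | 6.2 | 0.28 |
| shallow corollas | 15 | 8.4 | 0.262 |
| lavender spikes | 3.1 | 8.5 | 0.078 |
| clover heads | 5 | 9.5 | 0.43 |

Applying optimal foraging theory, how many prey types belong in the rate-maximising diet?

2

Rank by E/h (J/s): comfrey flowers 3.66, deep corollas 2.9, shallow corollas 1.79, clover heads 0.526, lavender spikes 0.365. Include each in turn until the next type's E/h falls below the running intake rate.
Rate on top 1: 1.922. deep corollas: 2.9 > 1.922 → include.
Rate on top 2: 2.365. shallow corollas: 1.79 < 2.365 → exclude; stop.
Optimal diet: comfrey flowers, deep corollas — 2 of 5 types.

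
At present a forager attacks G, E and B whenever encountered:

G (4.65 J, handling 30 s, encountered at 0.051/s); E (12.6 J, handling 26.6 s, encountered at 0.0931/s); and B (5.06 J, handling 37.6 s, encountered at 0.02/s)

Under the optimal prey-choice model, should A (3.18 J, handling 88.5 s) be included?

On G, E and B alone, R = ΣλE/(1+Σλh) = 1.511/5.758 = 0.2625 J/s.
Profitability of A: 3.18/88.5 = 0.03593 J/s.
0.03593 < 0.2625, so adding A would lower the average — exclude it.

No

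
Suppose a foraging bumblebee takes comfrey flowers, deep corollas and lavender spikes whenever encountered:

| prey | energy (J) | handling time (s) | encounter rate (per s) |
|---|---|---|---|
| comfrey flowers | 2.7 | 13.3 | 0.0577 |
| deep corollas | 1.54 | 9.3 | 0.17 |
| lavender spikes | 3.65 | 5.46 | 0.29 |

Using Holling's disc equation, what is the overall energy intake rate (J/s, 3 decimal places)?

0.299 J/s

R = (0.0577×2.7 + 0.17×1.54 + 0.29×3.65) / (1 + 0.0577×13.3 + 0.17×9.3 + 0.29×5.46) = 1.476/4.932 = 0.2993 J/s.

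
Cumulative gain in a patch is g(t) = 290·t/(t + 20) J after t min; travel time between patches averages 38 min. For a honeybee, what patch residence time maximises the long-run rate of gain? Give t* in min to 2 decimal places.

27.57 min

Optimal t* satisfies g'(t*) = g(t*)/(T + t*).
g'(t) = 290·20/(t + 20)². Setting 290·20/(t+20)² = 290t/[(t+20)(38+t)] gives 20(38+t) = t(t+20), so t² = 20×38 = 760.
t* = √760 = 27.57 min.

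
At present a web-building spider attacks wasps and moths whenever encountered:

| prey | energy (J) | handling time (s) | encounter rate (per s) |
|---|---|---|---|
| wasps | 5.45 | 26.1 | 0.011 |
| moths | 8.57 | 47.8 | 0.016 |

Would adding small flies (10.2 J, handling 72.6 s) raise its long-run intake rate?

Yes

Current rate: (0.011×5.45 + 0.016×8.57)/(1 + 0.011×26.1 + 0.016×47.8) = 0.09604 J/s.
Profitability of small flies: 10.2/72.6 = 0.1405 J/s.
Since 0.1405 > R, including small flies increases the long-run rate.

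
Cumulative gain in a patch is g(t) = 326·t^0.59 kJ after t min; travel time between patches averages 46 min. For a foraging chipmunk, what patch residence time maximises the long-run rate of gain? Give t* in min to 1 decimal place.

Maximise g(t)/(T+t): set derivative to zero → g'(t)(T+t) = g(t).
g'(t) = 0.59·326·t^-0.41. Setting 0.59·326·t^-0.41 = 326·t^0.59/(46+t) gives 0.59(46+t) = t, so 0.41·t = 0.59×46.
t* = 0.59×46/0.41 = 66.2 min.

66.2 min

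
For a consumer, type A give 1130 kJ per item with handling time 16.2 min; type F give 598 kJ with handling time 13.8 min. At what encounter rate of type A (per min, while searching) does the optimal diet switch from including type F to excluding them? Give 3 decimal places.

Drop type F once their profitability E₂/h₂ falls below the rate achievable on type A alone: E₂/h₂ = λE₁/(1 + λh₁).
Solve for λ: λE₁h₂ = E₂(1 + λh₁) → λ(E₁h₂ − E₂h₁) = E₂ → λ = E₂/(E₁h₂ − E₂h₁).
λ = 598/(1130×13.8 − 598×16.2) = 598/5906 = 0.1012 per min.

0.101 per min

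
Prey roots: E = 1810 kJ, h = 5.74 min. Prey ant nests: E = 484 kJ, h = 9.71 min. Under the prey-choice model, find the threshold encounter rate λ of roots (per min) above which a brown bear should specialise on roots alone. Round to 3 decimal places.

At the threshold, the rate on roots alone equals the profitability of ant nests: λ·1810/(1 + λ·5.74) = 484/9.71 = 49.85.
Rearranging, λ(1810 − 49.85×5.74) = 49.85, so λ = 49.85/1524 = 0.03271 per min.

0.033 per min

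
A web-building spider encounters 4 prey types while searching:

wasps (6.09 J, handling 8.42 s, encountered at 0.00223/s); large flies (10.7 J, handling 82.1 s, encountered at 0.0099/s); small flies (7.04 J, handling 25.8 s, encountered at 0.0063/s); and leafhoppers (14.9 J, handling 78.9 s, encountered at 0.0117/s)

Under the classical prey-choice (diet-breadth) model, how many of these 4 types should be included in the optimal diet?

Rank by E/h (J/s): wasps 0.723, small flies 0.273, leafhoppers 0.189, large flies 0.13. Include each in turn until the next type's E/h falls below the running intake rate.
Rate on top 1: 0.01333. small flies: 0.273 > 0.01333 → include.
Rate on top 2: 0.04904. leafhoppers: 0.189 > 0.04904 → include.
Rate on top 3: 0.1104. large flies: 0.13 > 0.1104 → include.
Optimal diet: wasps, small flies, leafhoppers, large flies — 4 of 4 types.

4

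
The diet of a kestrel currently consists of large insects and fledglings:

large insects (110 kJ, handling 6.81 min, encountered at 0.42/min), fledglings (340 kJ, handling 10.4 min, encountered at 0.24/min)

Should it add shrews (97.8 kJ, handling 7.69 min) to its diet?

No

Intake rate on the current diet: R = (0.42×110 + 0.24×340) / (1 + 0.42×6.81 + 0.24×10.4) = 127.8/6.356 = 20.11 kJ/min.
shrews: E/h = 97.8/7.69 = 12.72 kJ/min.
12.72 < 20.11, so adding shrews would lower the average — exclude it.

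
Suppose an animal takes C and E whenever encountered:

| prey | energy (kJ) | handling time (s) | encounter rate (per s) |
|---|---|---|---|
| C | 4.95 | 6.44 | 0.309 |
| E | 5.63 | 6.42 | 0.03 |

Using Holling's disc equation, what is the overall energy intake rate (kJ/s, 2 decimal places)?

0.53 kJ/s

R = (0.309×4.95 + 0.03×5.63) / (1 + 0.309×6.44 + 0.03×6.42) = 1.698/3.183 = 0.5337 kJ/s.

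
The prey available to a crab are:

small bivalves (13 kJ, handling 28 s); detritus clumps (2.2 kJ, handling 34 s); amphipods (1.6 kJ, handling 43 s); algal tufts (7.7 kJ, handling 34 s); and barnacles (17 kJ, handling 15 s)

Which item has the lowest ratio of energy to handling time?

Profitability E/h (kJ/s): small bivalves = 13/28 = 0.464, detritus clumps = 2.2/34 = 0.0647, amphipods = 1.6/43 = 0.0372, algal tufts = 7.7/34 = 0.226, barnacles = 17/15 = 1.13.
Ranked: barnacles > small bivalves > algal tufts > detritus clumps > amphipods.

amphipods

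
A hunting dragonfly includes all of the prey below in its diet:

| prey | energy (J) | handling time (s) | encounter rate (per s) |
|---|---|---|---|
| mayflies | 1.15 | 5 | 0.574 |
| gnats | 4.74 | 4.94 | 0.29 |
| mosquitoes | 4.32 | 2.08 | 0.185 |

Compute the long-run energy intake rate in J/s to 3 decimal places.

Energy encountered per unit search time: 0.574×1.15 + 0.29×4.74 + 0.185×4.32 = 2.834 J/s.
Handling time per unit search time: 0.574×5 + 0.29×4.94 + 0.185×2.08 = 4.687.
Rate = 2.834/(1 + 4.687) = 0.4983 J/s.

0.498 J/s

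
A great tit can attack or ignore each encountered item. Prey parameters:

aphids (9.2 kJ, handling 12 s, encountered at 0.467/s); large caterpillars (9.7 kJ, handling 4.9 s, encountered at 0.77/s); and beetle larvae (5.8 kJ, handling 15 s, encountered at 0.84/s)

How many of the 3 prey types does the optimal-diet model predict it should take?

1

Rank by E/h (kJ/s): large caterpillars 1.98, aphids 0.767, beetle larvae 0.387. Include each in turn until the next type's E/h falls below the running intake rate.
Rate on top 1: 1.565. aphids: 0.767 < 1.565 → exclude; stop.
Optimal diet: large caterpillars — 1 of 3 types.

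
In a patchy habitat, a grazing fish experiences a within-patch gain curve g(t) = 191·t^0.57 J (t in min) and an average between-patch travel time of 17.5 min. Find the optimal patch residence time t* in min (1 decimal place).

23.2 min

Maximise g(t)/(T+t): set derivative to zero → g'(t)(T+t) = g(t).
g'(t) = 0.57·191·t^-0.43. Setting 0.57·191·t^-0.43 = 191·t^0.57/(17.5+t) gives 0.57(17.5+t) = t, so 0.43·t = 0.57×17.5.
t* = 0.57×17.5/0.43 = 23.2 min.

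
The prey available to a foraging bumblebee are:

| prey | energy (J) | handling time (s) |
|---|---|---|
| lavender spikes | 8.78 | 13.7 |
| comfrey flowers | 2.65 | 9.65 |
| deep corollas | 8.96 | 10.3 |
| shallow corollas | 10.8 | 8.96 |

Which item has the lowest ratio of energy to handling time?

In descending order of E/h:
shallow corollas: 10.8/8.96 = 1.21 J/s
deep corollas: 8.96/10.3 = 0.87 J/s
lavender spikes: 8.78/13.7 = 0.641 J/s
comfrey flowers: 2.65/9.65 = 0.275 J/s

comfrey flowers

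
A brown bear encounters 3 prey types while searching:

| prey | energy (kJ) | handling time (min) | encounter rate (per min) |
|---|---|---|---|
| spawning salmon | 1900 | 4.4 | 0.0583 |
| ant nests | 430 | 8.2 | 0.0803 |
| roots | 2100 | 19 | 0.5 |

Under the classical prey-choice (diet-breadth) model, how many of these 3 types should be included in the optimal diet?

2

Rank by E/h (kJ/min): spawning salmon 432, roots 111, ant nests 52.4. Include each in turn until the next type's E/h falls below the running intake rate.
Rate on top 1: 88.16. roots: 111 > 88.16 → include.
Rate on top 2: 107.9. ant nests: 52.4 < 107.9 → exclude; stop.
Optimal diet: spawning salmon, roots — 2 of 3 types.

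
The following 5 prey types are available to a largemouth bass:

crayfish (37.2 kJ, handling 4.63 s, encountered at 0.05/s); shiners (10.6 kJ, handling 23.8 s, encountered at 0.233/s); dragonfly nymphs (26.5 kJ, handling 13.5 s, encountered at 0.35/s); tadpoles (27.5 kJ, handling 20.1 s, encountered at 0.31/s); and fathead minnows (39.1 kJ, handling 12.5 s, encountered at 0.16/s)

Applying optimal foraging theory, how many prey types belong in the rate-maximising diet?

2

E/h in descending order: crayfish 8.03, fathead minnows 3.13, dragonfly nymphs 1.96, tadpoles 1.37, shiners 0.445 kJ/s. The optimal diet is the largest prefix of this list for which every included type satisfies E_i/h_i > R on the types above it.
Rate on top 1: 1.51. fathead minnows: 3.13 > 1.51 → include.
Rate on top 2: 2.512. dragonfly nymphs: 1.96 < 2.512 → exclude; stop.
Optimal diet: crayfish, fathead minnows — 2 of 5 types.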